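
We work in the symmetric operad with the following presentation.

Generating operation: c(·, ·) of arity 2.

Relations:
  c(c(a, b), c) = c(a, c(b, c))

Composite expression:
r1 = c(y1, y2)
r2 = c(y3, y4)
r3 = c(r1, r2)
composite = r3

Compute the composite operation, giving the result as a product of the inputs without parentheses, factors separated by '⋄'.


All parenthesizations of c agree; list the y-inputs left to right.
c(y1, y2) unparenthesizes to y1 ⋄ y2
c(y3, y4) unparenthesizes to y3 ⋄ y4
c(c(y1, y2), c(y3, y4)) unparenthesizes to y1 ⋄ y2 ⋄ y3 ⋄ y4

y1 ⋄ y2 ⋄ y3 ⋄ y4


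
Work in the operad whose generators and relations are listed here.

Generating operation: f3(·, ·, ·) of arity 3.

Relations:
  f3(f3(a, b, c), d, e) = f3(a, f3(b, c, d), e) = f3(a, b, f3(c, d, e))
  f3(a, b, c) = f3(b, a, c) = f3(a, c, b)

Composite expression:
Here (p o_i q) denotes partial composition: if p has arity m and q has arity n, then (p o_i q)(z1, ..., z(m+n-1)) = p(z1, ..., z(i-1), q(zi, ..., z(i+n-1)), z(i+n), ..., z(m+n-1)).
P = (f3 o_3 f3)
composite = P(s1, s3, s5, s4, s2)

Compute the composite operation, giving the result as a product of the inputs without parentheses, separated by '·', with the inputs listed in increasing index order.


s1 · s2 · s3 · s4 · s5

Both nesting and order wash out for f3; what remains is which s's occur.
f3(s5, s4, s2) reduces to s5 · s4 · s2
f3(s1, s3, f3(s5, s4, s2)) reduces to s1 · s3 · s5 · s4 · s2
sorting the factors by input index: s1 · s2 · s3 · s4 · s5


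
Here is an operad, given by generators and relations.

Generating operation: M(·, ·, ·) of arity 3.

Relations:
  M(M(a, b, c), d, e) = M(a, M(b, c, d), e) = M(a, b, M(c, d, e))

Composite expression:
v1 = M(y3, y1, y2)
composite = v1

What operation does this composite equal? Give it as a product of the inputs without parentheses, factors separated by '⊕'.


Every regrouping of M is equal, so read the y-inputs in written order.
M(y3, y1, y2) flattens to y3 ⊕ y1 ⊕ y2

y3 ⊕ y1 ⊕ y2


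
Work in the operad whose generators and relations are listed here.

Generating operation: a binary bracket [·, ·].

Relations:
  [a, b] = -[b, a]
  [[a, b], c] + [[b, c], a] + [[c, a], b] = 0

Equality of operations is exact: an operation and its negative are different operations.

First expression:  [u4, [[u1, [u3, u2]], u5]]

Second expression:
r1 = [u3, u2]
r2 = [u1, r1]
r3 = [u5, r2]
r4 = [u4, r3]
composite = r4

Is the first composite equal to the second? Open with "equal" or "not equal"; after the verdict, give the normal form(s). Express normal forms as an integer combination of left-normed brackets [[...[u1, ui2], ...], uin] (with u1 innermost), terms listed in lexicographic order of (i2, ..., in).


In normal form, the first expression is [[[[u1, u2], u3], u5], u4] - [[[[u1, u3], u2], u5], u4]
In normal form, the second expression is -[[[[u1, u2], u3], u5], u4] + [[[[u1, u3], u2], u5], u4]
No match — not equal.

not equal; first: [[[[u1, u2], u3], u5], u4] - [[[[u1, u3], u2], u5], u4]; second: -[[[[u1, u2], u3], u5], u4] + [[[[u1, u3], u2], u5], u4]


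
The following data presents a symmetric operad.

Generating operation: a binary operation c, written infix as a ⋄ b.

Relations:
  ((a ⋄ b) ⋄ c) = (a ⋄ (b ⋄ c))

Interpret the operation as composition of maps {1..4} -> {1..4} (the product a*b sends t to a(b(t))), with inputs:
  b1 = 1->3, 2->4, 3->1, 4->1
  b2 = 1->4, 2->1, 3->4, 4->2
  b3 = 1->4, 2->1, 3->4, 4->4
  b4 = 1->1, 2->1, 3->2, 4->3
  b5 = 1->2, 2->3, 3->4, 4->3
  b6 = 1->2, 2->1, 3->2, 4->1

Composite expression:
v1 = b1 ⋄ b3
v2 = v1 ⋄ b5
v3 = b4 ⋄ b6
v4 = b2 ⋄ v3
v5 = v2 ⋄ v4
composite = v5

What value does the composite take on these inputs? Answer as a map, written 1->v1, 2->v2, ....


1->1, 2->1, 3->1, 4->1


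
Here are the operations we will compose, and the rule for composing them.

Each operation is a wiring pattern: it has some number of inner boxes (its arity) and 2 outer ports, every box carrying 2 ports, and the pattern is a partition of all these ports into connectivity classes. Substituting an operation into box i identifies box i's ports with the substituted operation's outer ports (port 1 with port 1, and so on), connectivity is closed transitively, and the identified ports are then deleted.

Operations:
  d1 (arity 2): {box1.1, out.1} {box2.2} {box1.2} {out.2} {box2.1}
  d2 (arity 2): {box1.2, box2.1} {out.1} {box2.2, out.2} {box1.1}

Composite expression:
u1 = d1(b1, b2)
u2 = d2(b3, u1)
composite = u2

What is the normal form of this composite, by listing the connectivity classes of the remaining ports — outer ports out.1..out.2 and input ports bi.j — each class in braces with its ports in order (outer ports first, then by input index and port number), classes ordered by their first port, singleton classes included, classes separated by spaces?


{out.1} {out.2} {b1.1, b3.2} {b1.2} {b2.1} {b2.2} {b3.1}


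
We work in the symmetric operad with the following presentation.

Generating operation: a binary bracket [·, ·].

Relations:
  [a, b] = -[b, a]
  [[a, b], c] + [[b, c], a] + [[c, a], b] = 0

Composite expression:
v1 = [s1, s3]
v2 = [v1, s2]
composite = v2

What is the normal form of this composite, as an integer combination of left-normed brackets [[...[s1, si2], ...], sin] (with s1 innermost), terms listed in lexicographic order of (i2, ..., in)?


[[s1, s3], s2]


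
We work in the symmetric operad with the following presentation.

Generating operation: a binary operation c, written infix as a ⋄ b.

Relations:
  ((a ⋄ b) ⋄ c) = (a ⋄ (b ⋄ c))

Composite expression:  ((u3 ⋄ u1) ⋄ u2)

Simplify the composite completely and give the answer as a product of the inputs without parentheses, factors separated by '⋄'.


u3 ⋄ u1 ⋄ u2

Every regrouping of c is equal, so read the u-inputs in written order.
(u3 ⋄ u1) linearizes to u3 ⋄ u1
((u3 ⋄ u1) ⋄ u2) linearizes to u3 ⋄ u1 ⋄ u2


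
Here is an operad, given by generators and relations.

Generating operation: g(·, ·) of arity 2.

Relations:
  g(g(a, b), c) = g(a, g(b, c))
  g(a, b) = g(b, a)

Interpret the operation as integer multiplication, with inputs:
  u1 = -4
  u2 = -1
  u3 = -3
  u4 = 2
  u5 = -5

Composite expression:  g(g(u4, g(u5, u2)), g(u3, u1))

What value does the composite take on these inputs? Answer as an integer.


120

g(u5, u2) = 5
g(u4, g(u5, u2)) = 10
g(u3, u1) = 12
g(g(u4, g(u5, u2)), g(u3, u1)) = 120


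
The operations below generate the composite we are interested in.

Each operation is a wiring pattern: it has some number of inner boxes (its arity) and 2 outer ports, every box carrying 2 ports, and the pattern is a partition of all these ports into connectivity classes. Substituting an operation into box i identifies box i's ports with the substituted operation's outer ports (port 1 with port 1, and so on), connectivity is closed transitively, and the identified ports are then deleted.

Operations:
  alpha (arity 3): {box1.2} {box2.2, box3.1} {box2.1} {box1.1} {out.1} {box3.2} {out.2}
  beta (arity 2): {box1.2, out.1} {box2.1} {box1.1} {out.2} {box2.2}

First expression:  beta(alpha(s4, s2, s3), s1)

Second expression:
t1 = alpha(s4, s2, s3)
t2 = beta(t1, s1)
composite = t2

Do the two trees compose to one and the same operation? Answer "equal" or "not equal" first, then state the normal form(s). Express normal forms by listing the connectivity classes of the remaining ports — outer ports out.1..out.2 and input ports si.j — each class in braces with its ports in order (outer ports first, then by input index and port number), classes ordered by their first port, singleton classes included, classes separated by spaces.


equal — both sides give {out.1} {out.2} {s1.1} {s1.2} {s2.1} {s2.2, s3.1} {s3.2} {s4.1} {s4.2}


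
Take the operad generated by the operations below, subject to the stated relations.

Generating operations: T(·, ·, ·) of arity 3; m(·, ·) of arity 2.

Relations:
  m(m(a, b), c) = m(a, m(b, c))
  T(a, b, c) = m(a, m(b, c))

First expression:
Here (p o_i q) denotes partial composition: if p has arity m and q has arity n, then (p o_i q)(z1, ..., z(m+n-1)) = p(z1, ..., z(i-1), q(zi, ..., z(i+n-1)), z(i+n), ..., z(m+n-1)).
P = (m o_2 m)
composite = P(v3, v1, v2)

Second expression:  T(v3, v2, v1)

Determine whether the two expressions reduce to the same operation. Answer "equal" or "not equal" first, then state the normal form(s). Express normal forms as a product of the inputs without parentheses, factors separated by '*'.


not equal — first v3 * v1 * v2, second v3 * v2 * v1

Reducing the first expression gives v3 * v1 * v2
Reducing the second expression gives v3 * v2 * v1
No match — not equal.


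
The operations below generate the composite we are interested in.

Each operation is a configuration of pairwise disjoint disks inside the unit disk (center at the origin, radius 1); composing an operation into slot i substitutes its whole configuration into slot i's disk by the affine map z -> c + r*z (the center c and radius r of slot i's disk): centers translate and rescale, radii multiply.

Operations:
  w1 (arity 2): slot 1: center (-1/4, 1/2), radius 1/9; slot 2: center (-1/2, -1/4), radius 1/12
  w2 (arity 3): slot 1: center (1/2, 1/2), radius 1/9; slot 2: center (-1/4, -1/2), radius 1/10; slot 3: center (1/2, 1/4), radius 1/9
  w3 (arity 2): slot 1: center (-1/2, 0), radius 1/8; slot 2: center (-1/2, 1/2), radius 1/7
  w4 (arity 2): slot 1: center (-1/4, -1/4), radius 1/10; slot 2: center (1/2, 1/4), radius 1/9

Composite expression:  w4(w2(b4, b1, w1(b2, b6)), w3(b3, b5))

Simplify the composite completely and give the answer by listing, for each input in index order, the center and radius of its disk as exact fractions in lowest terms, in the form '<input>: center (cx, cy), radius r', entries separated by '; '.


Follow each b-input down from w4: c' goes to c + r*c', radius to r*r'.
tracing b4 down its 2-map path: center (-1/5, -1/5), radius 1/90
tracing b1 down its 2-map path: center (-11/40, -3/10), radius 1/100
tracing b2 down its 3-map path: center (-73/360, -79/360), radius 1/810
tracing b6 down its 3-map path: center (-37/180, -41/180), radius 1/1080
tracing b3 down its 2-map path: center (4/9, 1/4), radius 1/72
tracing b5 down its 2-map path: center (4/9, 11/36), radius 1/63

b1: center (-11/40, -3/10), radius 1/100; b2: center (-73/360, -79/360), radius 1/810; b3: center (4/9, 1/4), radius 1/72; b4: center (-1/5, -1/5), radius 1/90; b5: center (4/9, 11/36), radius 1/63; b6: center (-37/180, -41/180), radius 1/1080


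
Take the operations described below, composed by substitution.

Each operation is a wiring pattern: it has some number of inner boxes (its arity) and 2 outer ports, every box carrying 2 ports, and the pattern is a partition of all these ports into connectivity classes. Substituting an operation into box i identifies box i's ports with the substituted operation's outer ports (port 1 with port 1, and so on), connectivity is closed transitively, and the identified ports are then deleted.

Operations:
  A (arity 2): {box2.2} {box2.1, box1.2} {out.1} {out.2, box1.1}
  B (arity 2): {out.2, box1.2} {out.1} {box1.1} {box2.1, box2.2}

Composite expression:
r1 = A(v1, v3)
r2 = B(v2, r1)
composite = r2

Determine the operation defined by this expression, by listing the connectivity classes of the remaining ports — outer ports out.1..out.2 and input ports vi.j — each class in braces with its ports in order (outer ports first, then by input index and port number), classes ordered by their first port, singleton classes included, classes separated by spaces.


{out.1} {out.2, v2.2} {v1.1} {v1.2, v3.1} {v2.1} {v3.2}

Two ports join when wires chain via B-identified ports.
composing A on (v1, v3), with out.j its own outer ports: {out.1} {out.2, v1.1} {v1.2, v3.1} {v3.2}
composing B on (v2, v1, v3), with out.j its own outer ports: {out.1} {out.2, v2.2} {v1.1} {v1.2, v3.1} {v2.1} {v3.2}


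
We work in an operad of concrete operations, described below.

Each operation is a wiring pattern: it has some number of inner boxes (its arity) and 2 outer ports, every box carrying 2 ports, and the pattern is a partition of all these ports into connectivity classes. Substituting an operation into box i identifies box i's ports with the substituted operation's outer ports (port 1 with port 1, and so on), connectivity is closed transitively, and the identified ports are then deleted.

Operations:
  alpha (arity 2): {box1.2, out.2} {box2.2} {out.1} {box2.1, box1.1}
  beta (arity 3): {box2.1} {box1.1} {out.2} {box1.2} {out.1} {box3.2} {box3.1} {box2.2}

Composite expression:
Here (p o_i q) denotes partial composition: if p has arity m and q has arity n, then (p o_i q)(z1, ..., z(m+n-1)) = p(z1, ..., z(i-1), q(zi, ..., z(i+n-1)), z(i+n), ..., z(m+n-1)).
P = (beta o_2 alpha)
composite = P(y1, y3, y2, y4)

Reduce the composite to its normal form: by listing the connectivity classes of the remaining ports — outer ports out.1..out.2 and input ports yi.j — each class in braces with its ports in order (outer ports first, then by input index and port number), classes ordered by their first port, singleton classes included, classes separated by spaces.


{out.1} {out.2} {y1.1} {y1.2} {y2.1, y3.1} {y2.2} {y3.2} {y4.1} {y4.2}

Reachability decides: close wires over beta-identified ports.
alpha over (y3, y2) gives {out.1} {out.2, y3.2} {y2.1, y3.1} {y2.2}, out.j being that stage's outer ports
beta over (y1, y3, y2, y4) gives {out.1} {out.2} {y1.1} {y1.2} {y2.1, y3.1} {y2.2} {y3.2} {y4.1} {y4.2}, out.j being that stage's outer ports


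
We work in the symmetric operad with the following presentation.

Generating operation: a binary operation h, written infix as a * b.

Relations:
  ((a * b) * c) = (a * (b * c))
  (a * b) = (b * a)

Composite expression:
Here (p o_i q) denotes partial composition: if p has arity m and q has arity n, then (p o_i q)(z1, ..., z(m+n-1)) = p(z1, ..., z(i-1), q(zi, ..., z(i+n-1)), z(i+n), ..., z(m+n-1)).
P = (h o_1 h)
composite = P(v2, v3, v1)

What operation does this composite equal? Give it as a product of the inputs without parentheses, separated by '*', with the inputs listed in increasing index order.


v1 * v2 * v3

With h associative and commutative, the v-input set is all that matters.
(v2 * v3) unparenthesizes to v2 * v3
((v2 * v3) * v1) unparenthesizes to v2 * v3 * v1
reordering the factors by index: v1 * v2 * v3


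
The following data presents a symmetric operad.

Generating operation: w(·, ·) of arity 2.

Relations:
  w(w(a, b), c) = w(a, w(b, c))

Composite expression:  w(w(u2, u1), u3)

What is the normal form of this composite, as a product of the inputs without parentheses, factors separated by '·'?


u2 · u1 · u3

Under associativity of w, the answer is the u's in reading order.
w(u2, u1) reduces to u2 · u1
w(w(u2, u1), u3) reduces to u2 · u1 · u3


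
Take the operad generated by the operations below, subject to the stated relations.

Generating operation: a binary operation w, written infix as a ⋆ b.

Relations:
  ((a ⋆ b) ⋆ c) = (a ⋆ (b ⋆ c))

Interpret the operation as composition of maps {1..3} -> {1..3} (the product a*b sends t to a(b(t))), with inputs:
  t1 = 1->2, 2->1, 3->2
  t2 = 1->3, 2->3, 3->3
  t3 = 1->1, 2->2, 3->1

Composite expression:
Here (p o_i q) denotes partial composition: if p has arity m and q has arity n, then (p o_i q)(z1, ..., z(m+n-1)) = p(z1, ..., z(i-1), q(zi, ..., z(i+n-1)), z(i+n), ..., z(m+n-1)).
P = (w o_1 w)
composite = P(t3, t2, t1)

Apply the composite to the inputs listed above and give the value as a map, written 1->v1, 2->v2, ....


1->1, 2->1, 3->1

(t3 ⋆ t2) = 1->1, 2->1, 3->1
((t3 ⋆ t2) ⋆ t1) = 1->1, 2->1, 3->1


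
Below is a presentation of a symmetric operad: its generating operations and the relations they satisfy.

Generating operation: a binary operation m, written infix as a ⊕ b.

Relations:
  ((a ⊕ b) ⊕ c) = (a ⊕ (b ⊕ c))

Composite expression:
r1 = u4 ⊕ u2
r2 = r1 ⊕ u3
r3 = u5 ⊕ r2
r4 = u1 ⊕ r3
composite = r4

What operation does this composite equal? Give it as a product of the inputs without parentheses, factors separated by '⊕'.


u1 ⊕ u5 ⊕ u4 ⊕ u2 ⊕ u3

Every regrouping of m is equal, so read the u-inputs in written order.
(u4 ⊕ u2) unparenthesizes to u4 ⊕ u2
((u4 ⊕ u2) ⊕ u3) unparenthesizes to u4 ⊕ u2 ⊕ u3
(u5 ⊕ ((u4 ⊕ u2) ⊕ u3)) unparenthesizes to u5 ⊕ u4 ⊕ u2 ⊕ u3
(u1 ⊕ (u5 ⊕ ((u4 ⊕ u2) ⊕ u3))) unparenthesizes to u1 ⊕ u5 ⊕ u4 ⊕ u2 ⊕ u3


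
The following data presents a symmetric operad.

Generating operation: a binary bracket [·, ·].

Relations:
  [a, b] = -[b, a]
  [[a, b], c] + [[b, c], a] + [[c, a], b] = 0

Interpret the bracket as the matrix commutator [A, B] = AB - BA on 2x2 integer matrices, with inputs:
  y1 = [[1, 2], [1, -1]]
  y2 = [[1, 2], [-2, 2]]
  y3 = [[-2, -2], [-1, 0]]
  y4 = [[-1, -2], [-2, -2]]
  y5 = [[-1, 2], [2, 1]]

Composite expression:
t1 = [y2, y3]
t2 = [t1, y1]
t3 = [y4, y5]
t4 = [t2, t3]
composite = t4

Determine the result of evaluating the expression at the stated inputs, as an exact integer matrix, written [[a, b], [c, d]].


[[-36, 0], [0, 36]]

[y2, y3] = [[-6, 6], [3, 6]]
[[y2, y3], y1] = [[0, -36], [18, 0]]
[y4, y5] = [[0, -2], [2, 0]]
[[[y2, y3], y1], [y4, y5]] = [[-36, 0], [0, 36]]


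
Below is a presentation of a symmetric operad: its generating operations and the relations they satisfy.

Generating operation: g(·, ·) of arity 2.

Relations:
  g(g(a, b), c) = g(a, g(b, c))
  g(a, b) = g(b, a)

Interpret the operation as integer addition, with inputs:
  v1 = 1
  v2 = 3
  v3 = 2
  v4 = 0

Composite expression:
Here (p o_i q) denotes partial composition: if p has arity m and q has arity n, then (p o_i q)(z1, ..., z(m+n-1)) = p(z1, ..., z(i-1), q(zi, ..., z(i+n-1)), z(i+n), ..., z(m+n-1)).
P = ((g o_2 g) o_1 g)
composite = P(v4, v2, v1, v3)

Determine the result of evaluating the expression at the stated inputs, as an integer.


6

g(v4, v2) = 3
g(v1, v3) = 3
g(g(v4, v2), g(v1, v3)) = 6


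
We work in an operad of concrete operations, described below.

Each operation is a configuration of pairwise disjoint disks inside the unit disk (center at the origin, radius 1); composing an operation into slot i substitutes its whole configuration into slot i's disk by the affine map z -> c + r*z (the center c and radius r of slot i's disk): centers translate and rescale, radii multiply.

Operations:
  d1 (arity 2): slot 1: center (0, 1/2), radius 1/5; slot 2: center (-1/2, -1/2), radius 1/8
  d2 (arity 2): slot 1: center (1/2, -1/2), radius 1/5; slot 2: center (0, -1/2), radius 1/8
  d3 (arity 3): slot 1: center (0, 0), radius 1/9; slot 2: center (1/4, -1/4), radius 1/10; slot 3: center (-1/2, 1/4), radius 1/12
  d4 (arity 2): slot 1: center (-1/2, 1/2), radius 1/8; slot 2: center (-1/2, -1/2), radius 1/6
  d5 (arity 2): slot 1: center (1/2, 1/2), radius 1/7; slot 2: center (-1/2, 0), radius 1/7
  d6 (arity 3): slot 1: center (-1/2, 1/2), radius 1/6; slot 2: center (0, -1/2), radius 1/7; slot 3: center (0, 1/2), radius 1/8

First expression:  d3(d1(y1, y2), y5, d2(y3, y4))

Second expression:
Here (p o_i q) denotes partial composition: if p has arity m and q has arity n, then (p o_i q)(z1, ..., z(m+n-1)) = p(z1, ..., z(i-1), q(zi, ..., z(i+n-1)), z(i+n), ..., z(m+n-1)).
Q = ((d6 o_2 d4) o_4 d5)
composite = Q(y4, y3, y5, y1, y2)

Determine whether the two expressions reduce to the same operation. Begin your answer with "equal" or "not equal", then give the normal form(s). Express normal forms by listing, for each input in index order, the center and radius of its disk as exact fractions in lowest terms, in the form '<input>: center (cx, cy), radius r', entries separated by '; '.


not equal — first y1: center (0, 1/18), radius 1/45; y2: center (-1/18, -1/18), radius 1/72; y3: center (-11/24, 5/24), radius 1/60; y4: center (-1/2, 5/24), radius 1/96; y5: center (1/4, -1/4), radius 1/10, second y1: center (1/16, 9/16), radius 1/56; y2: center (-1/16, 1/2), radius 1/56; y3: center (-1/14, -3/7), radius 1/56; y4: center (-1/2, 1/2), radius 1/6; y5: center (-1/14, -4/7), radius 1/42


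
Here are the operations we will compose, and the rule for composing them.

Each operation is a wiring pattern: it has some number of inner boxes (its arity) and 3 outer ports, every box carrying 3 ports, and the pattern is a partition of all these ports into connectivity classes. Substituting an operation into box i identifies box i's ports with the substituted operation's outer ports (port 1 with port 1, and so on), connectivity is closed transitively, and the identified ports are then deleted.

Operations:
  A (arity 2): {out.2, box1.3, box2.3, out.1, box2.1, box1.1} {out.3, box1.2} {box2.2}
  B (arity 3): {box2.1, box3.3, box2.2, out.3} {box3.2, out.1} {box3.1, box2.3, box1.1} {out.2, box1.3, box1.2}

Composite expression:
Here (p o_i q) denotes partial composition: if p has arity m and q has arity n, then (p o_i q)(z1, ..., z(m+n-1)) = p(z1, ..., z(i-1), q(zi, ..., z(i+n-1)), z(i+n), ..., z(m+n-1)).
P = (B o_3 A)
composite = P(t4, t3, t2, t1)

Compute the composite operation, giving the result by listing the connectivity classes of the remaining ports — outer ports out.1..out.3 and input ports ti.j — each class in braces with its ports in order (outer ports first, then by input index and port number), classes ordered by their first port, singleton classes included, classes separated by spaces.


{out.1, t1.1, t1.3, t2.1, t2.3, t3.3, t4.1} {out.2, t4.2, t4.3} {out.3, t2.2, t3.1, t3.2} {t1.2}


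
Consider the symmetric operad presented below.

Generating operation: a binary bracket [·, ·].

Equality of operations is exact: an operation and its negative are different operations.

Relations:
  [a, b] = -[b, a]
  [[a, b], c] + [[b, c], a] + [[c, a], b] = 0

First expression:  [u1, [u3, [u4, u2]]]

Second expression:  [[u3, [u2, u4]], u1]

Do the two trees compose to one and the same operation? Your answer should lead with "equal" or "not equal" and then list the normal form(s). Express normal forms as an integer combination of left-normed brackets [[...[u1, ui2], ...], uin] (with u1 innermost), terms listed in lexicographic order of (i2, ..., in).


equal — both sides give [[[u1, u2], u4], u3] - [[[u1, u3], u2], u4] + [[[u1, u3], u4], u2] - [[[u1, u4], u2], u3]

Normal form of the first expression: [[[u1, u2], u4], u3] - [[[u1, u3], u2], u4] + [[[u1, u3], u4], u2] - [[[u1, u4], u2], u3]
Normal form of the second expression: [[[u1, u2], u4], u3] - [[[u1, u3], u2], u4] + [[[u1, u3], u4], u2] - [[[u1, u4], u2], u3]
Same normal form: equal.


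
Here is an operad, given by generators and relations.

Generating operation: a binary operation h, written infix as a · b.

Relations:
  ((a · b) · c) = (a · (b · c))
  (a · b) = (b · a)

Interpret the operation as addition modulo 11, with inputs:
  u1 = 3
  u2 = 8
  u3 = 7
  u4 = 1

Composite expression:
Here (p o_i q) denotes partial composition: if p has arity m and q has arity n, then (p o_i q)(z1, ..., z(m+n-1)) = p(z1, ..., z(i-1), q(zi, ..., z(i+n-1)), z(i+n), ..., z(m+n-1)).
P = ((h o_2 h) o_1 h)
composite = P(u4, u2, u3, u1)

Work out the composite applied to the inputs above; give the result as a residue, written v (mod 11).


8 (mod 11)

(u4 · u2) = 9
(u3 · u1) = 10
((u4 · u2) · (u3 · u1)) = 8


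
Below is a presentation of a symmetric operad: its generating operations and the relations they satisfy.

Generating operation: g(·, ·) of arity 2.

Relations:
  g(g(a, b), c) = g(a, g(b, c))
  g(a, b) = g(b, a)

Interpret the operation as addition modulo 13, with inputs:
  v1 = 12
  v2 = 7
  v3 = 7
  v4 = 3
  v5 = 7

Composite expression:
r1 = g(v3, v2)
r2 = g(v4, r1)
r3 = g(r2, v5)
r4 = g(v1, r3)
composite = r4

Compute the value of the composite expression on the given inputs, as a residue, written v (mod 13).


10 (mod 13)

g(v3, v2) = 1
g(v4, g(v3, v2)) = 4
g(g(v4, g(v3, v2)), v5) = 11
g(v1, g(g(v4, g(v3, v2)), v5)) = 10


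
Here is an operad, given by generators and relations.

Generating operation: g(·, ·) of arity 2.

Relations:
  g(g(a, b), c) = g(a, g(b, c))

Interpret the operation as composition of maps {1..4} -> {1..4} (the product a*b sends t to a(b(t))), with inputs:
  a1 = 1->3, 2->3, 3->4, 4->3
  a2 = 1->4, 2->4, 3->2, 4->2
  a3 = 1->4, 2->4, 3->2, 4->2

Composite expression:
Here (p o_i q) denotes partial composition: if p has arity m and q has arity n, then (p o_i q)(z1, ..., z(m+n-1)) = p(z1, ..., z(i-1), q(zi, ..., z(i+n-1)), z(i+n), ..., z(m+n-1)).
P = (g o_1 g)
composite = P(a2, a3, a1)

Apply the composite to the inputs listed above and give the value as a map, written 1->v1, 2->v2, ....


g(a2, a3) = 1->2, 2->2, 3->4, 4->4
g(g(a2, a3), a1) = 1->4, 2->4, 3->4, 4->4

1->4, 2->4, 3->4, 4->4


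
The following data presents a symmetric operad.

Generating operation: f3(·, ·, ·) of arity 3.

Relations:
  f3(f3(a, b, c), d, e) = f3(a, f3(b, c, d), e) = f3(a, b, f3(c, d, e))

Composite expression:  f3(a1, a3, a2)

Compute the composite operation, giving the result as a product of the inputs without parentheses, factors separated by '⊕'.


a1 ⊕ a3 ⊕ a2

The f3-tree's shape is irrelevant; the a-reading-order decides.
f3(a1, a3, a2) collapses to a1 ⊕ a3 ⊕ a2


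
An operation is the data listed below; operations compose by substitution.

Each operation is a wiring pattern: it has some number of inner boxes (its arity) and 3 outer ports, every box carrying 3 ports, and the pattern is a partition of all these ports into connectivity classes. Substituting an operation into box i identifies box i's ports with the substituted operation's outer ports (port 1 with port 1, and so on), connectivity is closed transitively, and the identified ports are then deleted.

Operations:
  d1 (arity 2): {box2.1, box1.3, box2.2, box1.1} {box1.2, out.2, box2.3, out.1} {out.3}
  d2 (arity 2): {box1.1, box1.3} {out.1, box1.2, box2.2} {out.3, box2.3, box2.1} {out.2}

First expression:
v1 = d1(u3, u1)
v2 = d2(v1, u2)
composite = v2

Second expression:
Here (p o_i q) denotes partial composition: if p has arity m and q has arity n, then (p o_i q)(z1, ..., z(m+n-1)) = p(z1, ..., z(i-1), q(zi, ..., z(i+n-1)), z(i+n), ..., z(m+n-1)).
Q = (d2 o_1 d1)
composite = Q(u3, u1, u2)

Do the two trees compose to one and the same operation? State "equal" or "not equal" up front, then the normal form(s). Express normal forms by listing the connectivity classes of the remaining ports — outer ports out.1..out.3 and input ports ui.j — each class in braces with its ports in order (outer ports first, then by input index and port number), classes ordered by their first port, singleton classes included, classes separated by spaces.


equal: each reduces to {out.1, u1.3, u2.2, u3.2} {out.2} {out.3, u2.1, u2.3} {u1.1, u1.2, u3.1, u3.3}

Reducing the first expression gives {out.1, u1.3, u2.2, u3.2} {out.2} {out.3, u2.1, u2.3} {u1.1, u1.2, u3.1, u3.3}
Reducing the second expression gives {out.1, u1.3, u2.2, u3.2} {out.2} {out.3, u2.1, u2.3} {u1.1, u1.2, u3.1, u3.3}
One common form — equal.


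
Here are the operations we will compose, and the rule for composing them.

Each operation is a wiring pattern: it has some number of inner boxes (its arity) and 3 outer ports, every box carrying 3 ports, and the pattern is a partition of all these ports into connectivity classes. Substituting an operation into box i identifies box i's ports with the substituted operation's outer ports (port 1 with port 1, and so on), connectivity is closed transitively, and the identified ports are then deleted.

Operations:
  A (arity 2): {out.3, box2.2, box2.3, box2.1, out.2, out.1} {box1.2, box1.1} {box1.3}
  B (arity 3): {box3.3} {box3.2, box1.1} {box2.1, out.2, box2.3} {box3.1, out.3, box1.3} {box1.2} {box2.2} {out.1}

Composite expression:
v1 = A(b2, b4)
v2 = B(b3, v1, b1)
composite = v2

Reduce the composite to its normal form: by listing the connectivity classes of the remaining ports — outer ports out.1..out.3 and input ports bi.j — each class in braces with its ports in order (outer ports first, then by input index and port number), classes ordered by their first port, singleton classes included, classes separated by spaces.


{out.1} {out.2, b4.1, b4.2, b4.3} {out.3, b1.1, b3.3} {b1.2, b3.1} {b1.3} {b2.1, b2.2} {b2.3} {b3.2}

Treat the ports identified at B as solder joints: merge, then drop.
through A, on inputs (b2, b4): {out.1, out.2, out.3, b4.1, b4.2, b4.3} {b2.1, b2.2} {b2.3} (out.j = stage outer ports)
through B, on inputs (b3, b2, b4, b1): {out.1} {out.2, b4.1, b4.2, b4.3} {out.3, b1.1, b3.3} {b1.2, b3.1} {b1.3} {b2.1, b2.2} {b2.3} {b3.2} (out.j = stage outer ports)


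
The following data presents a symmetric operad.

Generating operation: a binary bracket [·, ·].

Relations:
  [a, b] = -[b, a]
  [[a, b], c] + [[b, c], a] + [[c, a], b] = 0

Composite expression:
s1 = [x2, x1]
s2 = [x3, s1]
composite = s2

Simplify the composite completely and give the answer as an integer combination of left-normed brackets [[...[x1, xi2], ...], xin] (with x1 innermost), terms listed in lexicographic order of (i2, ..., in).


[[x1, x2], x3]

Left-normed coefficients sit on the x1-initial expansion words.
Composite bracket: [x3, [x2, x1]]
Expanding via [a, b] = ab - ba: 4 signed words (2^2 = 4).
Collect the words opening with x1:
  from x1x2x3, sign +1: term +[[x1, x2], x3]


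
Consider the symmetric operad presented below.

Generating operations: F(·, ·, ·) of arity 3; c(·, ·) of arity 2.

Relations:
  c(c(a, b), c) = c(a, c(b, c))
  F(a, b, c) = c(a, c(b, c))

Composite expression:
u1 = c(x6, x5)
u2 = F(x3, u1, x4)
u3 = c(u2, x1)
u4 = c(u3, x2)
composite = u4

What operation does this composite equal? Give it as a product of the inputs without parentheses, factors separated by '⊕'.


x3 ⊕ x6 ⊕ x5 ⊕ x4 ⊕ x1 ⊕ x2

The c-tree's shape is irrelevant; the x-reading-order decides.
c(x6, x5) flattens to x6 ⊕ x5
F(x3, c(x6, x5), x4) flattens to x3 ⊕ x6 ⊕ x5 ⊕ x4
c(F(x3, c(x6, x5), x4), x1) flattens to x3 ⊕ x6 ⊕ x5 ⊕ x4 ⊕ x1
c(c(F(x3, c(x6, x5), x4), x1), x2) flattens to x3 ⊕ x6 ⊕ x5 ⊕ x4 ⊕ x1 ⊕ x2


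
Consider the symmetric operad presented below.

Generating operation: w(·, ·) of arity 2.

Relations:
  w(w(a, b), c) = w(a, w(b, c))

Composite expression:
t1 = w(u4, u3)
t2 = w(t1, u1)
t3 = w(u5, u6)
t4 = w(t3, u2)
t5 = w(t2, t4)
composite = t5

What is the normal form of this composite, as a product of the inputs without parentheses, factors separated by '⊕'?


u4 ⊕ u3 ⊕ u1 ⊕ u5 ⊕ u6 ⊕ u2


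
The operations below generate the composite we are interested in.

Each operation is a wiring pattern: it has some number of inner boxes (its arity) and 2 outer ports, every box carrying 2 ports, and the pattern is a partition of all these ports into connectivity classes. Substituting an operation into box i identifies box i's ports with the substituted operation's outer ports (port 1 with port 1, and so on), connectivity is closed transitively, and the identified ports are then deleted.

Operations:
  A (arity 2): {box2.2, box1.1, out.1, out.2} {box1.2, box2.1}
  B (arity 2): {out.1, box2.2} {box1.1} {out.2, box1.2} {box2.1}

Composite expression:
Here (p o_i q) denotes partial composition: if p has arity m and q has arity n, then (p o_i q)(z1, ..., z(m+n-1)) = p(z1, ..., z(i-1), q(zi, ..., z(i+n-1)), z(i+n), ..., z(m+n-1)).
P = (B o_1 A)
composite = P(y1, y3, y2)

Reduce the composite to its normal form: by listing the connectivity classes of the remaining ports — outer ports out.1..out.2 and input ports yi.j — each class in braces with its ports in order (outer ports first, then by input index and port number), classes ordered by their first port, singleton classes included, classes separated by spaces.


{out.1, y2.2} {out.2, y1.1, y3.2} {y1.2, y3.1} {y2.1}


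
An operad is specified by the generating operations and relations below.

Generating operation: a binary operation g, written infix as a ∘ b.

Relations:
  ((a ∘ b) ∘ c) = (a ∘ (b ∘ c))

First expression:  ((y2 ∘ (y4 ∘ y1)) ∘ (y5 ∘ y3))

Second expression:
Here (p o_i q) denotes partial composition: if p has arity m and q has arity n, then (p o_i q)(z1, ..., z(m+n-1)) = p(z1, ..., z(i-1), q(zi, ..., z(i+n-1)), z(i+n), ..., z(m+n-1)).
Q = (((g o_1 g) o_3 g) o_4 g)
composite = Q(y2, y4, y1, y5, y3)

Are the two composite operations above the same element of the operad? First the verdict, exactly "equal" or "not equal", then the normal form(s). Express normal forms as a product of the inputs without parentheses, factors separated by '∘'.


Reducing the first expression gives y2 ∘ y4 ∘ y1 ∘ y5 ∘ y3
Reducing the second expression gives y2 ∘ y4 ∘ y1 ∘ y5 ∘ y3
Both agree, so they are equal.

equal — both sides give y2 ∘ y4 ∘ y1 ∘ y5 ∘ y3


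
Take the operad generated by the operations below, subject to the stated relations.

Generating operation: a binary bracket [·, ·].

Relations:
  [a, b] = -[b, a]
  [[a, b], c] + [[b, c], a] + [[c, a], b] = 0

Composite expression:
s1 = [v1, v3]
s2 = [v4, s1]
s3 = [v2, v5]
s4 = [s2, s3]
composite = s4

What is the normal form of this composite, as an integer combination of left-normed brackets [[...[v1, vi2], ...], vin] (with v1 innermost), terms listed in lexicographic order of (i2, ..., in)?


-[[[[v1, v3], v4], v2], v5] + [[[[v1, v3], v4], v5], v2]

A multilinear Lie element is pinned by v1-initial words (v1 innermost).
Composite bracket: [[v4, [v1, v3]], [v2, v5]]
Applying ab - ba throughout gives 16 signed words (2^4 = 16).
Coefficients come from the v1-initial words:
  v1v3v4v2v5 appears with sign -1, giving the term -[[[[v1, v3], v4], v2], v5]
  v1v3v4v5v2 appears with sign +1, giving the term +[[[[v1, v3], v4], v5], v2]


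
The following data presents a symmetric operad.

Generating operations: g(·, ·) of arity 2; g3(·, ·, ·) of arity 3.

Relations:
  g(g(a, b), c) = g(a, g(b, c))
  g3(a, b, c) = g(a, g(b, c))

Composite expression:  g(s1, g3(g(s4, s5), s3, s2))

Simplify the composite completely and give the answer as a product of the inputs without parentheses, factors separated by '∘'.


s1 ∘ s4 ∘ s5 ∘ s3 ∘ s2

Associativity of g dissolves the nesting; only the s-input order survives.
g(s4, s5) spells out as s4 ∘ s5
g3(g(s4, s5), s3, s2) spells out as s4 ∘ s5 ∘ s3 ∘ s2
g(s1, g3(g(s4, s5), s3, s2)) spells out as s1 ∘ s4 ∘ s5 ∘ s3 ∘ s2


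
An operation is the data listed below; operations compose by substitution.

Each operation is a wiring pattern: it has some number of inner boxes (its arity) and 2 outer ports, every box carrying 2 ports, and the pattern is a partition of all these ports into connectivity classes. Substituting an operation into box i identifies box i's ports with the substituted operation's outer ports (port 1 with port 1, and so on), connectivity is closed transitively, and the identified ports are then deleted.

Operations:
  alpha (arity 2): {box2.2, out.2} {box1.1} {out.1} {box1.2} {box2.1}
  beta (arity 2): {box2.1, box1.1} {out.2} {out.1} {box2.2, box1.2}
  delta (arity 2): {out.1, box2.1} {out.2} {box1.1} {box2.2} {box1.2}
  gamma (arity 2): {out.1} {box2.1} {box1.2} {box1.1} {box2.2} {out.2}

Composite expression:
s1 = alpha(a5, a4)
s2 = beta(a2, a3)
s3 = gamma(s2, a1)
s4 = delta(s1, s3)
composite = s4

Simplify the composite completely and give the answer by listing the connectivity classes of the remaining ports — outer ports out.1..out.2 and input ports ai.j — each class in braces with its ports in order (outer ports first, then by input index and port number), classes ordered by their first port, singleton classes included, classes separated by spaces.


Connectivity passes through glued delta-boundaries; trace each wire chain.
alpha over (a5, a4) gives {out.1} {out.2, a4.2} {a4.1} {a5.1} {a5.2}, out.j being that stage's outer ports
beta over (a2, a3) gives {out.1} {out.2} {a2.1, a3.1} {a2.2, a3.2}, out.j being that stage's outer ports
gamma over (a2, a3, a1) gives {out.1} {out.2} {a1.1} {a1.2} {a2.1, a3.1} {a2.2, a3.2}, out.j being that stage's outer ports
delta over (a5, a4, a2, a3, a1) gives {out.1} {out.2} {a1.1} {a1.2} {a2.1, a3.1} {a2.2, a3.2} {a4.1} {a4.2} {a5.1} {a5.2}, out.j being that stage's outer ports

{out.1} {out.2} {a1.1} {a1.2} {a2.1, a3.1} {a2.2, a3.2} {a4.1} {a4.2} {a5.1} {a5.2}


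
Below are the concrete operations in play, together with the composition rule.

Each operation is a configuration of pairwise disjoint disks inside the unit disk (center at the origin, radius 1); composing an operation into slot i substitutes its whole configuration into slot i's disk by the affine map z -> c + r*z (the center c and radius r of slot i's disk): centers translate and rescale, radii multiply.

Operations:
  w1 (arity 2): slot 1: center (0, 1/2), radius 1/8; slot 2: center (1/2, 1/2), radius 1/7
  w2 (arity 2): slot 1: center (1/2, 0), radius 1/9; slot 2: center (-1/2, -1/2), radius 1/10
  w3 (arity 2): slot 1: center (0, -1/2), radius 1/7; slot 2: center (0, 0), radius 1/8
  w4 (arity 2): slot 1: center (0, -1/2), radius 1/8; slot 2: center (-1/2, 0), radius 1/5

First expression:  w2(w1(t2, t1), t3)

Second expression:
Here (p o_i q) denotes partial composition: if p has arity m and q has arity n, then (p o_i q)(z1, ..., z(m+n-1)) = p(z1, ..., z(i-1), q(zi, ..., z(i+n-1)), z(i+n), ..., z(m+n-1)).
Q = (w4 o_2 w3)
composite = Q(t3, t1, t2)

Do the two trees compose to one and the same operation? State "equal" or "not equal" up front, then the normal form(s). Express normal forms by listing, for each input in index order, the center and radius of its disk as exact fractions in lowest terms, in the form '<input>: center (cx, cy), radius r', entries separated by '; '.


not equal — first t1: center (5/9, 1/18), radius 1/63; t2: center (1/2, 1/18), radius 1/72; t3: center (-1/2, -1/2), radius 1/10, second t1: center (-1/2, -1/10), radius 1/35; t2: center (-1/2, 0), radius 1/40; t3: center (0, -1/2), radius 1/8


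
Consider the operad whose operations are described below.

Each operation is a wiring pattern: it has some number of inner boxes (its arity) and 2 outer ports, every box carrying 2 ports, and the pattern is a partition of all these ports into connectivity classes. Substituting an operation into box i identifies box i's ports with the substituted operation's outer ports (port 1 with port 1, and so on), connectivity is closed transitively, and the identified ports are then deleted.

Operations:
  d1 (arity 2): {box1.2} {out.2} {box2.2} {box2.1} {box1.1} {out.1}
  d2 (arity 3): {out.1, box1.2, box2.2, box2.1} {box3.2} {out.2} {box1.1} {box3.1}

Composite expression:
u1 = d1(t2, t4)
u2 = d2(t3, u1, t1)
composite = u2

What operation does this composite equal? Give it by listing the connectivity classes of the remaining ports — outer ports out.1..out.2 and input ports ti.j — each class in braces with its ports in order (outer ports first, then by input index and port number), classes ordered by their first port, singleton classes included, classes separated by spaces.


After gluing at d2, chains via deleted ports link the t-ports.
stage d1: inputs (t2, t4), connectivity {out.1} {out.2} {t2.1} {t2.2} {t4.1} {t4.2}, out.j its boundary
stage d2: inputs (t3, t2, t4, t1), connectivity {out.1, t3.2} {out.2} {t1.1} {t1.2} {t2.1} {t2.2} {t3.1} {t4.1} {t4.2}, out.j its boundary

{out.1, t3.2} {out.2} {t1.1} {t1.2} {t2.1} {t2.2} {t3.1} {t4.1} {t4.2}


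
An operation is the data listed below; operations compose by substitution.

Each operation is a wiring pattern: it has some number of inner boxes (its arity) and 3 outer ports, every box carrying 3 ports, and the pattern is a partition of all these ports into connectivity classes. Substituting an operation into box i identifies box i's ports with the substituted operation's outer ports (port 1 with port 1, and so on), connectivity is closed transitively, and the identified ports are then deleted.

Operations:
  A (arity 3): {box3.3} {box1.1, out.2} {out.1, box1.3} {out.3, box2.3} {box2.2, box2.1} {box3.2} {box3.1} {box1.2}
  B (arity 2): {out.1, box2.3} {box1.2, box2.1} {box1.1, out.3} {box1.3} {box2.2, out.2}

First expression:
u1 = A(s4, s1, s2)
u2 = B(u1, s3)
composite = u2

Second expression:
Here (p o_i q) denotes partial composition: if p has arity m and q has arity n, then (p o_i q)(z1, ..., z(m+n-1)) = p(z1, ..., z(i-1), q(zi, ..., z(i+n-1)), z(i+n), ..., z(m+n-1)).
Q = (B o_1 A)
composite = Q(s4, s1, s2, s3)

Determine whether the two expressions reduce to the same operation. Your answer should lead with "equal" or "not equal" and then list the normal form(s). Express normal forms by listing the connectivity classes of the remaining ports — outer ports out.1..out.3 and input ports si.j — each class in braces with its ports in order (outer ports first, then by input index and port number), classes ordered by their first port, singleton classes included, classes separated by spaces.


equal: each reduces to {out.1, s3.3} {out.2, s3.2} {out.3, s4.3} {s1.1, s1.2} {s1.3} {s2.1} {s2.2} {s2.3} {s3.1, s4.1} {s4.2}

Normal form of the first expression: {out.1, s3.3} {out.2, s3.2} {out.3, s4.3} {s1.1, s1.2} {s1.3} {s2.1} {s2.2} {s2.3} {s3.1, s4.1} {s4.2}
Normal form of the second expression: {out.1, s3.3} {out.2, s3.2} {out.3, s4.3} {s1.1, s1.2} {s1.3} {s2.1} {s2.2} {s2.3} {s3.1, s4.1} {s4.2}
The normal forms match — equal.
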